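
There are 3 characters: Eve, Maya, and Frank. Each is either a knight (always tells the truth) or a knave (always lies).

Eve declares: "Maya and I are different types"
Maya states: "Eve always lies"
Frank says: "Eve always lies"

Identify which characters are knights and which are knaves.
Eve is a knight.
Maya is a knave.
Frank is a knave.

Verification:
- Eve (knight) says "Maya and I are different types" - this is TRUE because Eve is a knight and Maya is a knave.
- Maya (knave) says "Eve always lies" - this is FALSE (a lie) because Eve is a knight.
- Frank (knave) says "Eve always lies" - this is FALSE (a lie) because Eve is a knight.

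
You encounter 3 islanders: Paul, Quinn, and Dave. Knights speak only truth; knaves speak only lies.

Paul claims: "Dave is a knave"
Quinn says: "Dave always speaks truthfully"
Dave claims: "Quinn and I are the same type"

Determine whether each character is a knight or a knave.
Paul is a knave.
Quinn is a knight.
Dave is a knight.

Verification:
- Paul (knave) says "Dave is a knave" - this is FALSE (a lie) because Dave is a knight.
- Quinn (knight) says "Dave always speaks truthfully" - this is TRUE because Dave is a knight.
- Dave (knight) says "Quinn and I are the same type" - this is TRUE because Dave is a knight and Quinn is a knight.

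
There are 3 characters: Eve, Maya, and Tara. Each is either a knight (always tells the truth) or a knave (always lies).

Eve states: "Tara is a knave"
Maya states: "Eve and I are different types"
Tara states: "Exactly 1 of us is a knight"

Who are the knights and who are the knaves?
Eve is a knave.
Maya is a knave.
Tara is a knight.

Verification:
- Eve (knave) says "Tara is a knave" - this is FALSE (a lie) because Tara is a knight.
- Maya (knave) says "Eve and I are different types" - this is FALSE (a lie) because Maya is a knave and Eve is a knave.
- Tara (knight) says "Exactly 1 of us is a knight" - this is TRUE because there are 1 knights.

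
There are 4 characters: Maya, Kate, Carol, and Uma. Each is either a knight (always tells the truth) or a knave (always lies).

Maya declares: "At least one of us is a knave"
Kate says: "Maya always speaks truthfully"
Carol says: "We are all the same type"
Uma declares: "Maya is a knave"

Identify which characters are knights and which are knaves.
Maya is a knight.
Kate is a knight.
Carol is a knave.
Uma is a knave.

Verification:
- Maya (knight) says "At least one of us is a knave" - this is TRUE because Carol and Uma are knaves.
- Kate (knight) says "Maya always speaks truthfully" - this is TRUE because Maya is a knight.
- Carol (knave) says "We are all the same type" - this is FALSE (a lie) because Maya and Kate are knights and Carol and Uma are knaves.
- Uma (knave) says "Maya is a knave" - this is FALSE (a lie) because Maya is a knight.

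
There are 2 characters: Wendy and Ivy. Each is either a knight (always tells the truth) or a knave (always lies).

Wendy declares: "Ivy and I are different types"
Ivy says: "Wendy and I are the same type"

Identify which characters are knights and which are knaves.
Wendy is a knight.
Ivy is a knave.

Verification:
- Wendy (knight) says "Ivy and I are different types" - this is TRUE because Wendy is a knight and Ivy is a knave.
- Ivy (knave) says "Wendy and I are the same type" - this is FALSE (a lie) because Ivy is a knave and Wendy is a knight.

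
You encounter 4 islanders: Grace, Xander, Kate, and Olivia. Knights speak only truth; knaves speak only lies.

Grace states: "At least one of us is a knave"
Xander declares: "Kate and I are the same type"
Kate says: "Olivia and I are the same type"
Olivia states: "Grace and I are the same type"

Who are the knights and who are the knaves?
Grace is a knight.
Xander is a knave.
Kate is a knight.
Olivia is a knight.

Verification:
- Grace (knight) says "At least one of us is a knave" - this is TRUE because Xander is a knave.
- Xander (knave) says "Kate and I are the same type" - this is FALSE (a lie) because Xander is a knave and Kate is a knight.
- Kate (knight) says "Olivia and I are the same type" - this is TRUE because Kate is a knight and Olivia is a knight.
- Olivia (knight) says "Grace and I are the same type" - this is TRUE because Olivia is a knight and Grace is a knight.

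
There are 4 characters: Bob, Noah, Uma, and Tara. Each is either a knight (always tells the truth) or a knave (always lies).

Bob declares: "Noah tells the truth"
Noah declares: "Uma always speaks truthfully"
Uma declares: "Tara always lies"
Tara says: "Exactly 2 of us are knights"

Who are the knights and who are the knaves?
Bob is a knight.
Noah is a knight.
Uma is a knight.
Tara is a knave.

Verification:
- Bob (knight) says "Noah tells the truth" - this is TRUE because Noah is a knight.
- Noah (knight) says "Uma always speaks truthfully" - this is TRUE because Uma is a knight.
- Uma (knight) says "Tara always lies" - this is TRUE because Tara is a knave.
- Tara (knave) says "Exactly 2 of us are knights" - this is FALSE (a lie) because there are 3 knights.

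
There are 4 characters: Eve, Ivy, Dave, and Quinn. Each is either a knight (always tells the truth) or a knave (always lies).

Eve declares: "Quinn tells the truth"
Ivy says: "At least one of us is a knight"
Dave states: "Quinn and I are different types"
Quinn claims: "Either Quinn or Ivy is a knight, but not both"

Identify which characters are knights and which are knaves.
Eve is a knave.
Ivy is a knave.
Dave is a knave.
Quinn is a knave.

Verification:
- Eve (knave) says "Quinn tells the truth" - this is FALSE (a lie) because Quinn is a knave.
- Ivy (knave) says "At least one of us is a knight" - this is FALSE (a lie) because no one is a knight.
- Dave (knave) says "Quinn and I are different types" - this is FALSE (a lie) because Dave is a knave and Quinn is a knave.
- Quinn (knave) says "Either Quinn or Ivy is a knight, but not both" - this is FALSE (a lie) because Quinn is a knave and Ivy is a knave.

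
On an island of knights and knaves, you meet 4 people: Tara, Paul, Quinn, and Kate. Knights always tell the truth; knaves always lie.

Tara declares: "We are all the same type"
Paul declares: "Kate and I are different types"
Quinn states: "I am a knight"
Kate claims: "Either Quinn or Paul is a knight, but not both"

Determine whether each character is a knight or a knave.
Tara is a knave.
Paul is a knight.
Quinn is a knight.
Kate is a knave.

Verification:
- Tara (knave) says "We are all the same type" - this is FALSE (a lie) because Paul and Quinn are knights and Tara and Kate are knaves.
- Paul (knight) says "Kate and I are different types" - this is TRUE because Paul is a knight and Kate is a knave.
- Quinn (knight) says "I am a knight" - this is TRUE because Quinn is a knight.
- Kate (knave) says "Either Quinn or Paul is a knight, but not both" - this is FALSE (a lie) because Quinn is a knight and Paul is a knight.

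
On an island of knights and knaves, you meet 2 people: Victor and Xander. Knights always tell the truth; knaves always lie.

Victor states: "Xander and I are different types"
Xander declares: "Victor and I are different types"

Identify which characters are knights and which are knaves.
Victor is a knave.
Xander is a knave.

Verification:
- Victor (knave) says "Xander and I are different types" - this is FALSE (a lie) because Victor is a knave and Xander is a knave.
- Xander (knave) says "Victor and I are different types" - this is FALSE (a lie) because Xander is a knave and Victor is a knave.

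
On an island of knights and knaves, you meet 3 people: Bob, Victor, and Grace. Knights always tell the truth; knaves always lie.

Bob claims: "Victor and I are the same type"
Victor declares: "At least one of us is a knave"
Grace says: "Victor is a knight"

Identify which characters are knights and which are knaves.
Bob is a knave.
Victor is a knight.
Grace is a knight.

Verification:
- Bob (knave) says "Victor and I are the same type" - this is FALSE (a lie) because Bob is a knave and Victor is a knight.
- Victor (knight) says "At least one of us is a knave" - this is TRUE because Bob is a knave.
- Grace (knight) says "Victor is a knight" - this is TRUE because Victor is a knight.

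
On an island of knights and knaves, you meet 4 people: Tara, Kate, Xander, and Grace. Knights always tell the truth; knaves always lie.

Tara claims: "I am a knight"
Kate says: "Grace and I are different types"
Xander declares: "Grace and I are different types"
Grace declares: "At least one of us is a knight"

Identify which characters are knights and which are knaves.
Tara is a knave.
Kate is a knave.
Xander is a knave.
Grace is a knave.

Verification:
- Tara (knave) says "I am a knight" - this is FALSE (a lie) because Tara is a knave.
- Kate (knave) says "Grace and I are different types" - this is FALSE (a lie) because Kate is a knave and Grace is a knave.
- Xander (knave) says "Grace and I are different types" - this is FALSE (a lie) because Xander is a knave and Grace is a knave.
- Grace (knave) says "At least one of us is a knight" - this is FALSE (a lie) because no one is a knight.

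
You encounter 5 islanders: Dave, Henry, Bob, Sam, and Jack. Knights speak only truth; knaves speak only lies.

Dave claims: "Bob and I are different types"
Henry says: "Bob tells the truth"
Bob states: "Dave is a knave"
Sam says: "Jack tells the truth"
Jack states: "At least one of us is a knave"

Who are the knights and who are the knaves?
Dave is a knight.
Henry is a knave.
Bob is a knave.
Sam is a knight.
Jack is a knight.

Verification:
- Dave (knight) says "Bob and I are different types" - this is TRUE because Dave is a knight and Bob is a knave.
- Henry (knave) says "Bob tells the truth" - this is FALSE (a lie) because Bob is a knave.
- Bob (knave) says "Dave is a knave" - this is FALSE (a lie) because Dave is a knight.
- Sam (knight) says "Jack tells the truth" - this is TRUE because Jack is a knight.
- Jack (knight) says "At least one of us is a knave" - this is TRUE because Henry and Bob are knaves.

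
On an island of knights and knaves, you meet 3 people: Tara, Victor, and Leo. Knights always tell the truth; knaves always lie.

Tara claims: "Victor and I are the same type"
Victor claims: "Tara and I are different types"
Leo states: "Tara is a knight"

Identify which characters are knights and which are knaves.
Tara is a knave.
Victor is a knight.
Leo is a knave.

Verification:
- Tara (knave) says "Victor and I are the same type" - this is FALSE (a lie) because Tara is a knave and Victor is a knight.
- Victor (knight) says "Tara and I are different types" - this is TRUE because Victor is a knight and Tara is a knave.
- Leo (knave) says "Tara is a knight" - this is FALSE (a lie) because Tara is a knave.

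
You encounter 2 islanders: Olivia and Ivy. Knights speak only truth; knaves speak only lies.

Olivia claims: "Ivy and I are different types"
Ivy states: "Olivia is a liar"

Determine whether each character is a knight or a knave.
Olivia is a knight.
Ivy is a knave.

Verification:
- Olivia (knight) says "Ivy and I are different types" - this is TRUE because Olivia is a knight and Ivy is a knave.
- Ivy (knave) says "Olivia is a liar" - this is FALSE (a lie) because Olivia is a knight.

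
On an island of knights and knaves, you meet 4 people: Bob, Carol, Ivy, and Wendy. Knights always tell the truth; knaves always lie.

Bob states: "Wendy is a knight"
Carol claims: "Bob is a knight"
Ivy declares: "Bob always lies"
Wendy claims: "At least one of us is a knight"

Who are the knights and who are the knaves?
Bob is a knight.
Carol is a knight.
Ivy is a knave.
Wendy is a knight.

Verification:
- Bob (knight) says "Wendy is a knight" - this is TRUE because Wendy is a knight.
- Carol (knight) says "Bob is a knight" - this is TRUE because Bob is a knight.
- Ivy (knave) says "Bob always lies" - this is FALSE (a lie) because Bob is a knight.
- Wendy (knight) says "At least one of us is a knight" - this is TRUE because Bob, Carol, and Wendy are knights.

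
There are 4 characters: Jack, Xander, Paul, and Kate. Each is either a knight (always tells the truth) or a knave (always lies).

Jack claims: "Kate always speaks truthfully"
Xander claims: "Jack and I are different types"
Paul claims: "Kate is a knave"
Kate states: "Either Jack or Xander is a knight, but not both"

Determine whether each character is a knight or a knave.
Jack is a knave.
Xander is a knave.
Paul is a knight.
Kate is a knave.

Verification:
- Jack (knave) says "Kate always speaks truthfully" - this is FALSE (a lie) because Kate is a knave.
- Xander (knave) says "Jack and I are different types" - this is FALSE (a lie) because Xander is a knave and Jack is a knave.
- Paul (knight) says "Kate is a knave" - this is TRUE because Kate is a knave.
- Kate (knave) says "Either Jack or Xander is a knight, but not both" - this is FALSE (a lie) because Jack is a knave and Xander is a knave.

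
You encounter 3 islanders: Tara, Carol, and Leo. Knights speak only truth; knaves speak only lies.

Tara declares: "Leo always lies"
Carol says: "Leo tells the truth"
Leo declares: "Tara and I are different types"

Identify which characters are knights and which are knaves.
Tara is a knave.
Carol is a knight.
Leo is a knight.

Verification:
- Tara (knave) says "Leo always lies" - this is FALSE (a lie) because Leo is a knight.
- Carol (knight) says "Leo tells the truth" - this is TRUE because Leo is a knight.
- Leo (knight) says "Tara and I are different types" - this is TRUE because Leo is a knight and Tara is a knave.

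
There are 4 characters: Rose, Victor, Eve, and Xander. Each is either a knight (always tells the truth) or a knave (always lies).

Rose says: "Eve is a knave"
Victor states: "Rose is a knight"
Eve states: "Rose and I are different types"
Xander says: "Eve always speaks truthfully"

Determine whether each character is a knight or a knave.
Rose is a knave.
Victor is a knave.
Eve is a knight.
Xander is a knight.

Verification:
- Rose (knave) says "Eve is a knave" - this is FALSE (a lie) because Eve is a knight.
- Victor (knave) says "Rose is a knight" - this is FALSE (a lie) because Rose is a knave.
- Eve (knight) says "Rose and I are different types" - this is TRUE because Eve is a knight and Rose is a knave.
- Xander (knight) says "Eve always speaks truthfully" - this is TRUE because Eve is a knight.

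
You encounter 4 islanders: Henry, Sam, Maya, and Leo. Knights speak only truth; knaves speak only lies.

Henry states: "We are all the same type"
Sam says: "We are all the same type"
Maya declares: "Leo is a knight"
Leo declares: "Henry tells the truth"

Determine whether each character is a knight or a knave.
Henry is a knight.
Sam is a knight.
Maya is a knight.
Leo is a knight.

Verification:
- Henry (knight) says "We are all the same type" - this is TRUE because Henry, Sam, Maya, and Leo are knights.
- Sam (knight) says "We are all the same type" - this is TRUE because Henry, Sam, Maya, and Leo are knights.
- Maya (knight) says "Leo is a knight" - this is TRUE because Leo is a knight.
- Leo (knight) says "Henry tells the truth" - this is TRUE because Henry is a knight.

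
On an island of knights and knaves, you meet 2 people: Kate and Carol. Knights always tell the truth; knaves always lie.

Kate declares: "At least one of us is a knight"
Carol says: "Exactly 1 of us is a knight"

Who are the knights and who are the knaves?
Kate is a knave.
Carol is a knave.

Verification:
- Kate (knave) says "At least one of us is a knight" - this is FALSE (a lie) because no one is a knight.
- Carol (knave) says "Exactly 1 of us is a knight" - this is FALSE (a lie) because there are 0 knights.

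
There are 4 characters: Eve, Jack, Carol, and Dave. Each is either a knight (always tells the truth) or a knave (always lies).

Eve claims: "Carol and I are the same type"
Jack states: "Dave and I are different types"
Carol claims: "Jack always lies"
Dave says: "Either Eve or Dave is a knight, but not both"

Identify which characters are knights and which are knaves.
Eve is a knave.
Jack is a knave.
Carol is a knight.
Dave is a knave.

Verification:
- Eve (knave) says "Carol and I are the same type" - this is FALSE (a lie) because Eve is a knave and Carol is a knight.
- Jack (knave) says "Dave and I are different types" - this is FALSE (a lie) because Jack is a knave and Dave is a knave.
- Carol (knight) says "Jack always lies" - this is TRUE because Jack is a knave.
- Dave (knave) says "Either Eve or Dave is a knight, but not both" - this is FALSE (a lie) because Eve is a knave and Dave is a knave.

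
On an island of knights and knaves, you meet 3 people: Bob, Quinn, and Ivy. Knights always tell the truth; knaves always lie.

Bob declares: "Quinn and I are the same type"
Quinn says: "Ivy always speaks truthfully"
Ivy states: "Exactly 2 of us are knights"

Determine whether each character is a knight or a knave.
Bob is a knave.
Quinn is a knight.
Ivy is a knight.

Verification:
- Bob (knave) says "Quinn and I are the same type" - this is FALSE (a lie) because Bob is a knave and Quinn is a knight.
- Quinn (knight) says "Ivy always speaks truthfully" - this is TRUE because Ivy is a knight.
- Ivy (knight) says "Exactly 2 of us are knights" - this is TRUE because there are 2 knights.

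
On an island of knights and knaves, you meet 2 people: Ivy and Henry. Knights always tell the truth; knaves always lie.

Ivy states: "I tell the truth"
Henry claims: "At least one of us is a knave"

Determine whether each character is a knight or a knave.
Ivy is a knave.
Henry is a knight.

Verification:
- Ivy (knave) says "I tell the truth" - this is FALSE (a lie) because Ivy is a knave.
- Henry (knight) says "At least one of us is a knave" - this is TRUE because Ivy is a knave.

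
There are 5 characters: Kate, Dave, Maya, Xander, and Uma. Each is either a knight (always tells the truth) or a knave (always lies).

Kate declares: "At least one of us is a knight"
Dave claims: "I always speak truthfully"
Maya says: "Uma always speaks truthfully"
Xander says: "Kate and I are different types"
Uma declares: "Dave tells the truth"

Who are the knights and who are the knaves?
Kate is a knave.
Dave is a knave.
Maya is a knave.
Xander is a knave.
Uma is a knave.

Verification:
- Kate (knave) says "At least one of us is a knight" - this is FALSE (a lie) because no one is a knight.
- Dave (knave) says "I always speak truthfully" - this is FALSE (a lie) because Dave is a knave.
- Maya (knave) says "Uma always speaks truthfully" - this is FALSE (a lie) because Uma is a knave.
- Xander (knave) says "Kate and I are different types" - this is FALSE (a lie) because Xander is a knave and Kate is a knave.
- Uma (knave) says "Dave tells the truth" - this is FALSE (a lie) because Dave is a knave.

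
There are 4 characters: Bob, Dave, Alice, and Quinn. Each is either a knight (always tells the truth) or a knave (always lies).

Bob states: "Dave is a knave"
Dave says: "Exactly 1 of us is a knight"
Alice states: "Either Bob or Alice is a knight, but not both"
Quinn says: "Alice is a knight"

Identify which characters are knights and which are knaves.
Bob is a knave.
Dave is a knight.
Alice is a knave.
Quinn is a knave.

Verification:
- Bob (knave) says "Dave is a knave" - this is FALSE (a lie) because Dave is a knight.
- Dave (knight) says "Exactly 1 of us is a knight" - this is TRUE because there are 1 knights.
- Alice (knave) says "Either Bob or Alice is a knight, but not both" - this is FALSE (a lie) because Bob is a knave and Alice is a knave.
- Quinn (knave) says "Alice is a knight" - this is FALSE (a lie) because Alice is a knave.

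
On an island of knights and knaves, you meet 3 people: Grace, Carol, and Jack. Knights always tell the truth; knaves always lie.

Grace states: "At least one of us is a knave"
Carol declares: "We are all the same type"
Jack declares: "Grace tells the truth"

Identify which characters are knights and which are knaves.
Grace is a knight.
Carol is a knave.
Jack is a knight.

Verification:
- Grace (knight) says "At least one of us is a knave" - this is TRUE because Carol is a knave.
- Carol (knave) says "We are all the same type" - this is FALSE (a lie) because Grace and Jack are knights and Carol is a knave.
- Jack (knight) says "Grace tells the truth" - this is TRUE because Grace is a knight.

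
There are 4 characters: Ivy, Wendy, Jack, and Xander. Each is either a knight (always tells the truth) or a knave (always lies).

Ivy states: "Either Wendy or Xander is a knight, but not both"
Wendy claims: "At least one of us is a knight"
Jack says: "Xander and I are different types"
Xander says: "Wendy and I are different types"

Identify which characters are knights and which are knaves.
Ivy is a knave.
Wendy is a knave.
Jack is a knave.
Xander is a knave.

Verification:
- Ivy (knave) says "Either Wendy or Xander is a knight, but not both" - this is FALSE (a lie) because Wendy is a knave and Xander is a knave.
- Wendy (knave) says "At least one of us is a knight" - this is FALSE (a lie) because no one is a knight.
- Jack (knave) says "Xander and I are different types" - this is FALSE (a lie) because Jack is a knave and Xander is a knave.
- Xander (knave) says "Wendy and I are different types" - this is FALSE (a lie) because Xander is a knave and Wendy is a knave.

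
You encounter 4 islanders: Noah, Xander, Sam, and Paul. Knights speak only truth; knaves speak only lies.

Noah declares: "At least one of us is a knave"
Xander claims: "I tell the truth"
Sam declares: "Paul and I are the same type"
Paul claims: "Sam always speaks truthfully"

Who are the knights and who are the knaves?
Noah is a knight.
Xander is a knave.
Sam is a knight.
Paul is a knight.

Verification:
- Noah (knight) says "At least one of us is a knave" - this is TRUE because Xander is a knave.
- Xander (knave) says "I tell the truth" - this is FALSE (a lie) because Xander is a knave.
- Sam (knight) says "Paul and I are the same type" - this is TRUE because Sam is a knight and Paul is a knight.
- Paul (knight) says "Sam always speaks truthfully" - this is TRUE because Sam is a knight.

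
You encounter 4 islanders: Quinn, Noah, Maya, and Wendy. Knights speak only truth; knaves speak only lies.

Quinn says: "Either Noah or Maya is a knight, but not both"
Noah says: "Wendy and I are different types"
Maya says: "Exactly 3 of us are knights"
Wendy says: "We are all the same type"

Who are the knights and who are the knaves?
Quinn is a knight.
Noah is a knight.
Maya is a knave.
Wendy is a knave.

Verification:
- Quinn (knight) says "Either Noah or Maya is a knight, but not both" - this is TRUE because Noah is a knight and Maya is a knave.
- Noah (knight) says "Wendy and I are different types" - this is TRUE because Noah is a knight and Wendy is a knave.
- Maya (knave) says "Exactly 3 of us are knights" - this is FALSE (a lie) because there are 2 knights.
- Wendy (knave) says "We are all the same type" - this is FALSE (a lie) because Quinn and Noah are knights and Maya and Wendy are knaves.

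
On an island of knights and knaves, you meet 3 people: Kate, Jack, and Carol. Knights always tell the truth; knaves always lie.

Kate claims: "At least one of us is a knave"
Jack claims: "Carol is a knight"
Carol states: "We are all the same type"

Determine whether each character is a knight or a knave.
Kate is a knight.
Jack is a knave.
Carol is a knave.

Verification:
- Kate (knight) says "At least one of us is a knave" - this is TRUE because Jack and Carol are knaves.
- Jack (knave) says "Carol is a knight" - this is FALSE (a lie) because Carol is a knave.
- Carol (knave) says "We are all the same type" - this is FALSE (a lie) because Kate is a knight and Jack and Carol are knaves.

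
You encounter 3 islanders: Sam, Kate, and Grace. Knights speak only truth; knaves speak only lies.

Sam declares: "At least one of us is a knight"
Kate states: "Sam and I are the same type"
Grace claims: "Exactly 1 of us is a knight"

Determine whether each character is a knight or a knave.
Sam is a knight.
Kate is a knight.
Grace is a knave.

Verification:
- Sam (knight) says "At least one of us is a knight" - this is TRUE because Sam and Kate are knights.
- Kate (knight) says "Sam and I are the same type" - this is TRUE because Kate is a knight and Sam is a knight.
- Grace (knave) says "Exactly 1 of us is a knight" - this is FALSE (a lie) because there are 2 knights.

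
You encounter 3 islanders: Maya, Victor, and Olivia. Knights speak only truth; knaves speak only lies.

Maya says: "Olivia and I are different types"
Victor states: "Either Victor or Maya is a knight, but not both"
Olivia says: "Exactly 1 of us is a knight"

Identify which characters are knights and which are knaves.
Maya is a knave.
Victor is a knave.
Olivia is a knave.

Verification:
- Maya (knave) says "Olivia and I are different types" - this is FALSE (a lie) because Maya is a knave and Olivia is a knave.
- Victor (knave) says "Either Victor or Maya is a knight, but not both" - this is FALSE (a lie) because Victor is a knave and Maya is a knave.
- Olivia (knave) says "Exactly 1 of us is a knight" - this is FALSE (a lie) because there are 0 knights.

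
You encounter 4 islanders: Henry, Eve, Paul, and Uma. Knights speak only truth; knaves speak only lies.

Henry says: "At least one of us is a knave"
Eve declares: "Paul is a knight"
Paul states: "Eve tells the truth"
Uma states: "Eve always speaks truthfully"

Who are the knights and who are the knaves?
Henry is a knight.
Eve is a knave.
Paul is a knave.
Uma is a knave.

Verification:
- Henry (knight) says "At least one of us is a knave" - this is TRUE because Eve, Paul, and Uma are knaves.
- Eve (knave) says "Paul is a knight" - this is FALSE (a lie) because Paul is a knave.
- Paul (knave) says "Eve tells the truth" - this is FALSE (a lie) because Eve is a knave.
- Uma (knave) says "Eve always speaks truthfully" - this is FALSE (a lie) because Eve is a knave.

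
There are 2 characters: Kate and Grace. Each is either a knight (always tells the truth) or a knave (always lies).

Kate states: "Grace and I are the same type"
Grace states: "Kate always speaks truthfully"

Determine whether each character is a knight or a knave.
Kate is a knight.
Grace is a knight.

Verification:
- Kate (knight) says "Grace and I are the same type" - this is TRUE because Kate is a knight and Grace is a knight.
- Grace (knight) says "Kate always speaks truthfully" - this is TRUE because Kate is a knight.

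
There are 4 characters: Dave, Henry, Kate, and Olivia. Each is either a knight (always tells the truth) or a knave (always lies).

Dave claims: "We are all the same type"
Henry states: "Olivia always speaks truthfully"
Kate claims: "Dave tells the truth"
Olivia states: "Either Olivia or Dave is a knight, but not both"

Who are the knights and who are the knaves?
Dave is a knave.
Henry is a knight.
Kate is a knave.
Olivia is a knight.

Verification:
- Dave (knave) says "We are all the same type" - this is FALSE (a lie) because Henry and Olivia are knights and Dave and Kate are knaves.
- Henry (knight) says "Olivia always speaks truthfully" - this is TRUE because Olivia is a knight.
- Kate (knave) says "Dave tells the truth" - this is FALSE (a lie) because Dave is a knave.
- Olivia (knight) says "Either Olivia or Dave is a knight, but not both" - this is TRUE because Olivia is a knight and Dave is a knave.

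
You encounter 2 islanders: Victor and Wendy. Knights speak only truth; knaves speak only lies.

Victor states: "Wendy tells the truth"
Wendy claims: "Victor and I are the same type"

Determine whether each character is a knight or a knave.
Victor is a knight.
Wendy is a knight.

Verification:
- Victor (knight) says "Wendy tells the truth" - this is TRUE because Wendy is a knight.
- Wendy (knight) says "Victor and I are the same type" - this is TRUE because Wendy is a knight and Victor is a knight.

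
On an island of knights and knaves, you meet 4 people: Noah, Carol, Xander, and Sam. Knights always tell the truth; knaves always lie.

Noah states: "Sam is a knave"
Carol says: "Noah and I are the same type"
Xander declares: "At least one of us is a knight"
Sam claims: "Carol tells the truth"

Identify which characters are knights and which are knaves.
Noah is a knight.
Carol is a knave.
Xander is a knight.
Sam is a knave.

Verification:
- Noah (knight) says "Sam is a knave" - this is TRUE because Sam is a knave.
- Carol (knave) says "Noah and I are the same type" - this is FALSE (a lie) because Carol is a knave and Noah is a knight.
- Xander (knight) says "At least one of us is a knight" - this is TRUE because Noah and Xander are knights.
- Sam (knave) says "Carol tells the truth" - this is FALSE (a lie) because Carol is a knave.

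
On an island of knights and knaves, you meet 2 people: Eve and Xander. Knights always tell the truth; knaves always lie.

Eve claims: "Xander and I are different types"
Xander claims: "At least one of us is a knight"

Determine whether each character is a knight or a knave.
Eve is a knave.
Xander is a knave.

Verification:
- Eve (knave) says "Xander and I are different types" - this is FALSE (a lie) because Eve is a knave and Xander is a knave.
- Xander (knave) says "At least one of us is a knight" - this is FALSE (a lie) because no one is a knight.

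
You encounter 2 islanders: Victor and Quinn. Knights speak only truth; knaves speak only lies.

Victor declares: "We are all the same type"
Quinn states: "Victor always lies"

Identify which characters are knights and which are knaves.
Victor is a knave.
Quinn is a knight.

Verification:
- Victor (knave) says "We are all the same type" - this is FALSE (a lie) because Quinn is a knight and Victor is a knave.
- Quinn (knight) says "Victor always lies" - this is TRUE because Victor is a knave.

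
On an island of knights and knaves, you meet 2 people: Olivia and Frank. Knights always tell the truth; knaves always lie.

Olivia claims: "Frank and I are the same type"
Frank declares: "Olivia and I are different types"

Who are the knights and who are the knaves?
Olivia is a knave.
Frank is a knight.

Verification:
- Olivia (knave) says "Frank and I are the same type" - this is FALSE (a lie) because Olivia is a knave and Frank is a knight.
- Frank (knight) says "Olivia and I are different types" - this is TRUE because Frank is a knight and Olivia is a knave.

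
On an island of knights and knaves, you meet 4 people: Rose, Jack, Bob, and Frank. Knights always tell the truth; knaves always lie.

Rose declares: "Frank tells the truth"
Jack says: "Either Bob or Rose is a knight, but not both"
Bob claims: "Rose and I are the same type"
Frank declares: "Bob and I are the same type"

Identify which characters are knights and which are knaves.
Rose is a knight.
Jack is a knave.
Bob is a knight.
Frank is a knight.

Verification:
- Rose (knight) says "Frank tells the truth" - this is TRUE because Frank is a knight.
- Jack (knave) says "Either Bob or Rose is a knight, but not both" - this is FALSE (a lie) because Bob is a knight and Rose is a knight.
- Bob (knight) says "Rose and I are the same type" - this is TRUE because Bob is a knight and Rose is a knight.
- Frank (knight) says "Bob and I are the same type" - this is TRUE because Frank is a knight and Bob is a knight.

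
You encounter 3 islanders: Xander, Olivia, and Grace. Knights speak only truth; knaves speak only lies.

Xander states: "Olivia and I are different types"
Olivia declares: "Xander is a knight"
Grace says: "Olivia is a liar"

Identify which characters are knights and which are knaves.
Xander is a knave.
Olivia is a knave.
Grace is a knight.

Verification:
- Xander (knave) says "Olivia and I are different types" - this is FALSE (a lie) because Xander is a knave and Olivia is a knave.
- Olivia (knave) says "Xander is a knight" - this is FALSE (a lie) because Xander is a knave.
- Grace (knight) says "Olivia is a liar" - this is TRUE because Olivia is a knave.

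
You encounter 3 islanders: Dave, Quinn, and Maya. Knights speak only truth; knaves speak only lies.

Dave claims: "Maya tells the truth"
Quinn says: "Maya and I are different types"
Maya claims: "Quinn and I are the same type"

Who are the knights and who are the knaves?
Dave is a knave.
Quinn is a knight.
Maya is a knave.

Verification:
- Dave (knave) says "Maya tells the truth" - this is FALSE (a lie) because Maya is a knave.
- Quinn (knight) says "Maya and I are different types" - this is TRUE because Quinn is a knight and Maya is a knave.
- Maya (knave) says "Quinn and I are the same type" - this is FALSE (a lie) because Maya is a knave and Quinn is a knight.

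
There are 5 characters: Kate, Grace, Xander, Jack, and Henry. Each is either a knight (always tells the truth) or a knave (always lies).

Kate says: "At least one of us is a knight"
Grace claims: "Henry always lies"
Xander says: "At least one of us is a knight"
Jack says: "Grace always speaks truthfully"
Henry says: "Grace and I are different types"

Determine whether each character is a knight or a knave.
Kate is a knight.
Grace is a knave.
Xander is a knight.
Jack is a knave.
Henry is a knight.

Verification:
- Kate (knight) says "At least one of us is a knight" - this is TRUE because Kate, Xander, and Henry are knights.
- Grace (knave) says "Henry always lies" - this is FALSE (a lie) because Henry is a knight.
- Xander (knight) says "At least one of us is a knight" - this is TRUE because Kate, Xander, and Henry are knights.
- Jack (knave) says "Grace always speaks truthfully" - this is FALSE (a lie) because Grace is a knave.
- Henry (knight) says "Grace and I are different types" - this is TRUE because Henry is a knight and Grace is a knave.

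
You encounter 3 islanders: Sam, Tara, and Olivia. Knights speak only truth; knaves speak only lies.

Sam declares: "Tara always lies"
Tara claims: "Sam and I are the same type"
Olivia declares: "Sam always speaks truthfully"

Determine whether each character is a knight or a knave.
Sam is a knight.
Tara is a knave.
Olivia is a knight.

Verification:
- Sam (knight) says "Tara always lies" - this is TRUE because Tara is a knave.
- Tara (knave) says "Sam and I are the same type" - this is FALSE (a lie) because Tara is a knave and Sam is a knight.
- Olivia (knight) says "Sam always speaks truthfully" - this is TRUE because Sam is a knight.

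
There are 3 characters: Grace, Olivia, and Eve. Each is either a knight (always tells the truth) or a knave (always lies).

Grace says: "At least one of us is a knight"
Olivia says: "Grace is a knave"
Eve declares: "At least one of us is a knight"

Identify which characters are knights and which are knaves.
Grace is a knight.
Olivia is a knave.
Eve is a knight.

Verification:
- Grace (knight) says "At least one of us is a knight" - this is TRUE because Grace and Eve are knights.
- Olivia (knave) says "Grace is a knave" - this is FALSE (a lie) because Grace is a knight.
- Eve (knight) says "At least one of us is a knight" - this is TRUE because Grace and Eve are knights.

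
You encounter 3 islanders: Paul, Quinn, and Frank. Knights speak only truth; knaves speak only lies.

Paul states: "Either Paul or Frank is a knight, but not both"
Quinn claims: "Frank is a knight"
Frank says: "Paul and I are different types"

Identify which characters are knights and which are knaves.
Paul is a knave.
Quinn is a knave.
Frank is a knave.

Verification:
- Paul (knave) says "Either Paul or Frank is a knight, but not both" - this is FALSE (a lie) because Paul is a knave and Frank is a knave.
- Quinn (knave) says "Frank is a knight" - this is FALSE (a lie) because Frank is a knave.
- Frank (knave) says "Paul and I are different types" - this is FALSE (a lie) because Frank is a knave and Paul is a knave.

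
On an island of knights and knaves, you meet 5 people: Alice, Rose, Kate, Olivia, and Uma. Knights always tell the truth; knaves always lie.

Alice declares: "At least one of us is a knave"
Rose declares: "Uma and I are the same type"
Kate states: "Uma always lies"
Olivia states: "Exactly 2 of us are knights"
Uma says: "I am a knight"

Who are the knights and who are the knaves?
Alice is a knight.
Rose is a knight.
Kate is a knave.
Olivia is a knave.
Uma is a knight.

Verification:
- Alice (knight) says "At least one of us is a knave" - this is TRUE because Kate and Olivia are knaves.
- Rose (knight) says "Uma and I are the same type" - this is TRUE because Rose is a knight and Uma is a knight.
- Kate (knave) says "Uma always lies" - this is FALSE (a lie) because Uma is a knight.
- Olivia (knave) says "Exactly 2 of us are knights" - this is FALSE (a lie) because there are 3 knights.
- Uma (knight) says "I am a knight" - this is TRUE because Uma is a knight.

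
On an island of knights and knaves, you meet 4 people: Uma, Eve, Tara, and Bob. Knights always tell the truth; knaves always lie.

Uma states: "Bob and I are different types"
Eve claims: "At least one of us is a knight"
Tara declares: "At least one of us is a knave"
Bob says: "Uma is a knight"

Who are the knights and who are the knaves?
Uma is a knave.
Eve is a knight.
Tara is a knight.
Bob is a knave.

Verification:
- Uma (knave) says "Bob and I are different types" - this is FALSE (a lie) because Uma is a knave and Bob is a knave.
- Eve (knight) says "At least one of us is a knight" - this is TRUE because Eve and Tara are knights.
- Tara (knight) says "At least one of us is a knave" - this is TRUE because Uma and Bob are knaves.
- Bob (knave) says "Uma is a knight" - this is FALSE (a lie) because Uma is a knave.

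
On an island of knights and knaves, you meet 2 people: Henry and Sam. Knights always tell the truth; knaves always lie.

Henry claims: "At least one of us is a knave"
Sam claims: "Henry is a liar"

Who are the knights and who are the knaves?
Henry is a knight.
Sam is a knave.

Verification:
- Henry (knight) says "At least one of us is a knave" - this is TRUE because Sam is a knave.
- Sam (knave) says "Henry is a liar" - this is FALSE (a lie) because Henry is a knight.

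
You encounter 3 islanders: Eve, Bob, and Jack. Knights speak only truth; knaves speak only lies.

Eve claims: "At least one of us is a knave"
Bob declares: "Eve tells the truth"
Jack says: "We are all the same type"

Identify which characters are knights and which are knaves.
Eve is a knight.
Bob is a knight.
Jack is a knave.

Verification:
- Eve (knight) says "At least one of us is a knave" - this is TRUE because Jack is a knave.
- Bob (knight) says "Eve tells the truth" - this is TRUE because Eve is a knight.
- Jack (knave) says "We are all the same type" - this is FALSE (a lie) because Eve and Bob are knights and Jack is a knave.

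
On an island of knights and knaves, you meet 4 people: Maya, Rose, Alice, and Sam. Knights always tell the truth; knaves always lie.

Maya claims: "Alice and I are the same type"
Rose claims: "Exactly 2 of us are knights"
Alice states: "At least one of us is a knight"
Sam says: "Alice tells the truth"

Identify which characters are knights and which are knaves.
Maya is a knight.
Rose is a knave.
Alice is a knight.
Sam is a knight.

Verification:
- Maya (knight) says "Alice and I are the same type" - this is TRUE because Maya is a knight and Alice is a knight.
- Rose (knave) says "Exactly 2 of us are knights" - this is FALSE (a lie) because there are 3 knights.
- Alice (knight) says "At least one of us is a knight" - this is TRUE because Maya, Alice, and Sam are knights.
- Sam (knight) says "Alice tells the truth" - this is TRUE because Alice is a knight.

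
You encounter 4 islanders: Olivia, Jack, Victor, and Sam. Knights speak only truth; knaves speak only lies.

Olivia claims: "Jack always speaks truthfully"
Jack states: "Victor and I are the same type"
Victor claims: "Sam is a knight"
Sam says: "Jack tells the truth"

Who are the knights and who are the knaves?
Olivia is a knight.
Jack is a knight.
Victor is a knight.
Sam is a knight.

Verification:
- Olivia (knight) says "Jack always speaks truthfully" - this is TRUE because Jack is a knight.
- Jack (knight) says "Victor and I are the same type" - this is TRUE because Jack is a knight and Victor is a knight.
- Victor (knight) says "Sam is a knight" - this is TRUE because Sam is a knight.
- Sam (knight) says "Jack tells the truth" - this is TRUE because Jack is a knight.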